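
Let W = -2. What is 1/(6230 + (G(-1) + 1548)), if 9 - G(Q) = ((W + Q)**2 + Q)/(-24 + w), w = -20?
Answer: 11/85659 ≈ 0.00012842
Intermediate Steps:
G(Q) = 9 + Q/44 + (-2 + Q)**2/44 (G(Q) = 9 - ((-2 + Q)**2 + Q)/(-24 - 20) = 9 - (Q + (-2 + Q)**2)/(-44) = 9 - (Q + (-2 + Q)**2)*(-1)/44 = 9 - (-Q/44 - (-2 + Q)**2/44) = 9 + (Q/44 + (-2 + Q)**2/44) = 9 + Q/44 + (-2 + Q)**2/44)
1/(6230 + (G(-1) + 1548)) = 1/(6230 + ((9 + (1/44)*(-1) + (-2 - 1)**2/44) + 1548)) = 1/(6230 + ((9 - 1/44 + (1/44)*(-3)**2) + 1548)) = 1/(6230 + ((9 - 1/44 + (1/44)*9) + 1548)) = 1/(6230 + ((9 - 1/44 + 9/44) + 1548)) = 1/(6230 + (101/11 + 1548)) = 1/(6230 + 17129/11) = 1/(85659/11) = 11/85659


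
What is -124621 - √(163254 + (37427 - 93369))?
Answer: -124621 - 4*√6707 ≈ -1.2495e+5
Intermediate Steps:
-124621 - √(163254 + (37427 - 93369)) = -124621 - √(163254 - 55942) = -124621 - √107312 = -124621 - 4*√6707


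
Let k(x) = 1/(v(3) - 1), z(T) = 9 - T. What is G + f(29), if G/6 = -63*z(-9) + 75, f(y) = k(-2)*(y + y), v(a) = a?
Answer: -6325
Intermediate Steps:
k(x) = ½ (k(x) = 1/(3 - 1) = 1/2 = ½)
f(y) = y (f(y) = (y + y)/2 = (2*y)/2 = y)
G = -6354 (G = 6*(-63*(9 - 1*(-9)) + 75) = 6*(-63*(9 + 9) + 75) = 6*(-63*18 + 75) = 6*(-1134 + 75) = 6*(-1059) = -6354)
G + f(29) = -6354 + 29 = -6325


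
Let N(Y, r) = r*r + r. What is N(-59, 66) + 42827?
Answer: 47249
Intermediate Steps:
N(Y, r) = r + r² (N(Y, r) = r² + r = r + r²)
N(-59, 66) + 42827 = 66*(1 + 66) + 42827 = 66*67 + 42827 = 4422 + 42827 = 47249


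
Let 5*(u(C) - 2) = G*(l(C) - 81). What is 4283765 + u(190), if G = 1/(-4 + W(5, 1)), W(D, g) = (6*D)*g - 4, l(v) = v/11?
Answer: 5183357369/1210 ≈ 4.2838e+6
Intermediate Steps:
l(v) = v/11 (l(v) = v*(1/11) = v/11)
W(D, g) = -4 + 6*D*g (W(D, g) = 6*D*g - 4 = -4 + 6*D*g)
G = 1/22 (G = 1/(-4 + (-4 + 6*5*1)) = 1/(-4 + (-4 + 30)) = 1/(-4 + 26) = 1/22 ≈ 0.045455)
u(C) = 139/110 + C/1210 (u(C) = 2 + ((C/11 - 81)/22)/5 = 2 + ((-81 + C/11)/22)/5 = 2 + (-81/22 + C/242)/5 = 2 + (-81/110 + C/1210) = 139/110 + C/1210)
4283765 + u(190) = 4283765 + (139/110 + (1/1210)*190) = 4283765 + (139/110 + 19/121) = 4283765 + 1719/1210 = 5183357369/1210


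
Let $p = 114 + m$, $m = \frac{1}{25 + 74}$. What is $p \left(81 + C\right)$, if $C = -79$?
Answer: $\frac{22574}{99} \approx 228.02$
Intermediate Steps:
$m = \frac{1}{99} \approx 0.010101$
$p = \frac{11287}{99}$ ($p = 114 + \frac{1}{99} = \frac{11287}{99} \approx 114.01$)
$p \left(81 + C\right) = \frac{11287 \left(81 - 79\right)}{99} = \frac{11287}{99} \cdot 2 = \frac{22574}{99}$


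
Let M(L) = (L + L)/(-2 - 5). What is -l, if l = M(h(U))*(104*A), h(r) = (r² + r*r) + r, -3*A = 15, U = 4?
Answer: -37440/7 ≈ -5348.6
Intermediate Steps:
A = -5 (A = -⅓*15 = -5)
h(r) = r + 2*r² (h(r) = (r² + r²) + r = 2*r² + r = r + 2*r²)
M(L) = -2*L/7 (M(L) = (2*L)/(-7) = (2*L)*(-⅐) = -2*L/7)
l = 37440/7 (l = (-8*(1 + 2*4)/7)*(104*(-5)) = -8*(1 + 8)/7*(-520) = -8*9/7*(-520) = -2/7*36*(-520) = -72/7*(-520) = 37440/7 ≈ 5348.6)
-l = -1*37440/7 = -37440/7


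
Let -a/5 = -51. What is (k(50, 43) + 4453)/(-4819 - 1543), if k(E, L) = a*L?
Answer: -7709/3181 ≈ -2.4235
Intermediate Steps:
a = 255 (a = -5*(-51) = 255)
k(E, L) = 255*L
(k(50, 43) + 4453)/(-4819 - 1543) = (255*43 + 4453)/(-4819 - 1543) = (10965 + 4453)/(-6362) = 15418*(-1/6362) = -7709/3181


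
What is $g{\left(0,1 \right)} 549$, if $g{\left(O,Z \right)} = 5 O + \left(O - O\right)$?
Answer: $0$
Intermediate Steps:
$g{\left(O,Z \right)} = 5 O$ ($g{\left(O,Z \right)} = 5 O + 0 = 5 O$)
$g{\left(0,1 \right)} 549 = 5 \cdot 0 \cdot 549 = 0 \cdot 549 = 0$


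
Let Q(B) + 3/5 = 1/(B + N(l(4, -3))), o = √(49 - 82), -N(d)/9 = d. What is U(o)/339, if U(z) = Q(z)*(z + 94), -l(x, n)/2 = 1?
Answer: (-331*√33 + 4507*I)/(1695*(√33 - 18*I)) ≈ -0.15212 - 0.013775*I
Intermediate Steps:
l(x, n) = -2 (l(x, n) = -2*1 = -2)
N(d) = -9*d
o = I*√33 (o = √(-33) = I*√33 ≈ 5.7446*I)
Q(B) = -⅗ + 1/(18 + B) (Q(B) = -⅗ + 1/(B - 9*(-2)) = -⅗ + 1/(B + 18) = -⅗ + 1/(18 + B))
U(z) = (-49 - 3*z)*(94 + z)/(5*(18 + z)) (U(z) = ((-49 - 3*z)/(5*(18 + z)))*(z + 94) = ((-49 - 3*z)/(5*(18 + z)))*(94 + z) = (-49 - 3*z)*(94 + z)/(5*(18 + z)))
U(o)/339 = -(49 + 3*(I*√33))*(94 + I*√33)/(90 + 5*(I*√33))/339 = -(49 + 3*I*√33)*(94 + I*√33)/(90 + 5*I*√33)*(1/339) = -(49 + 3*I*√33)*(94 + I*√33)/(339*(90 + 5*I*√33))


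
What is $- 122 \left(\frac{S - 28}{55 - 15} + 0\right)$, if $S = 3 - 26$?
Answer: $\frac{3111}{20} \approx 155.55$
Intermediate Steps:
$S = -23$
$- 122 \left(\frac{S - 28}{55 - 15} + 0\right) = - 122 \left(\frac{-23 - 28}{55 - 15} + 0\right) = - 122 \left(- \frac{51}{40} + 0\right) = \left(-122\right) \left(- \frac{51}{40}\right) = \frac{3111}{20}$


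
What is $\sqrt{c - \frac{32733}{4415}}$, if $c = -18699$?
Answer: $\frac{i \sqrt{364629631470}}{4415} \approx 136.77 i$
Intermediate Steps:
$\sqrt{c - \frac{32733}{4415}} = \sqrt{-18699 - \frac{32733}{4415}} = \sqrt{- \frac{82588818}{4415}} = \frac{i \sqrt{364629631470}}{4415}$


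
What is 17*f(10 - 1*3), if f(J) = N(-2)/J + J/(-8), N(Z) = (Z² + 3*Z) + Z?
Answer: -1377/56 ≈ -24.589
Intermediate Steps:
N(Z) = Z² + 4*Z
f(J) = -4/J - J/8 (f(J) = (-2*(4 - 2))/J + J/(-8) = (-2*2)/J + J*(-⅛) = -4/J - J/8)
17*f(10 - 1*3) = 17*(-4/(10 - 1*3) - (10 - 1*3)/8) = 17*(-4/(10 - 3) - (10 - 3)/8) = 17*(-4/7 - ⅛*7) = 17*(-4*⅐ - 7/8) = 17*(-4/7 - 7/8) = 17*(-81/56) = -1377/56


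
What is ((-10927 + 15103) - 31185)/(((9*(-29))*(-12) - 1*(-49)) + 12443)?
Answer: -3001/1736 ≈ -1.7287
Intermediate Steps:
((-10927 + 15103) - 31185)/(((9*(-29))*(-12) - 1*(-49)) + 12443) = (4176 - 31185)/((-261*(-12) + 49) + 12443) = -27009/((3132 + 49) + 12443) = -27009/(3181 + 12443) = -27009/15624 = -27009*1/15624 = -3001/1736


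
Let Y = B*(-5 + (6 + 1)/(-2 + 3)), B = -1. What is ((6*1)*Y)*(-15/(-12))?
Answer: -15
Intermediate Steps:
Y = -2 (Y = -(-5 + (6 + 1)/(-2 + 3)) = -(-5 + 7/1) = -(-5 + 7*1) = -(-5 + 7) = -1*2 = -2)
((6*1)*Y)*(-15/(-12)) = ((6*1)*(-2))*(-15/(-12)) = (6*(-2))*(-15*(-1/12)) = -12*5/4 = -15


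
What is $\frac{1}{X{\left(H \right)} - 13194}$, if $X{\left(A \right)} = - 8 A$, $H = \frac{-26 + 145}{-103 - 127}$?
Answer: $- \frac{115}{1516834} \approx -7.5816 \cdot 10^{-5}$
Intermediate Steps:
$H = - \frac{119}{230}$ ($H = \frac{119}{-230} = 119 \left(- \frac{1}{230}\right) = - \frac{119}{230} \approx -0.51739$)
$\frac{1}{X{\left(H \right)} - 13194} = \frac{1}{\left(-8\right) \left(- \frac{119}{230}\right) - 13194} = \frac{1}{\frac{476}{115} - 13194} = \frac{1}{- \frac{1516834}{115}} = - \frac{115}{1516834}$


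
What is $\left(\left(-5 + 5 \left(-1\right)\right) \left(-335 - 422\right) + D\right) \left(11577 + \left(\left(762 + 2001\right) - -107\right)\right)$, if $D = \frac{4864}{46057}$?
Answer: $\frac{5037038346238}{46057} \approx 1.0937 \cdot 10^{8}$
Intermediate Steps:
$D = \frac{4864}{46057}$ ($D = 4864 \cdot \frac{1}{46057} = \frac{4864}{46057} \approx 0.10561$)
$\left(\left(-5 + 5 \left(-1\right)\right) \left(-335 - 422\right) + D\right) \left(11577 + \left(\left(762 + 2001\right) - -107\right)\right) = \left(\left(-5 + 5 \left(-1\right)\right) \left(-335 - 422\right) + \frac{4864}{46057}\right) \left(11577 + \left(\left(762 + 2001\right) - -107\right)\right) = \left(\left(-5 - 5\right) \left(-335 - 422\right) + \frac{4864}{46057}\right) \left(11577 + \left(2763 + \left(150 - 43\right)\right)\right) = \left(\left(-10\right) \left(-757\right) + \frac{4864}{46057}\right) \left(11577 + \left(2763 + 107\right)\right) = \left(7570 + \frac{4864}{46057}\right) \left(11577 + 2870\right) = \frac{348656354}{46057} \cdot 14447 = \frac{5037038346238}{46057}$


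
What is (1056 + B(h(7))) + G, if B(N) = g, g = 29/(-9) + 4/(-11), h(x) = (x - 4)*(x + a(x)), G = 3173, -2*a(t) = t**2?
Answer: 418316/99 ≈ 4225.4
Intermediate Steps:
a(t) = -t**2/2
h(x) = (-4 + x)*(x - x**2/2) (h(x) = (x - 4)*(x - x**2/2) = (-4 + x)*(x - x**2/2))
g = -355/99 (g = 29*(-1/9) + 4*(-1/11) = -29/9 - 4/11 = -355/99 ≈ -3.5859)
B(N) = -355/99
(1056 + B(h(7))) + G = (1056 - 355/99) + 3173 = 104189/99 + 3173 = 418316/99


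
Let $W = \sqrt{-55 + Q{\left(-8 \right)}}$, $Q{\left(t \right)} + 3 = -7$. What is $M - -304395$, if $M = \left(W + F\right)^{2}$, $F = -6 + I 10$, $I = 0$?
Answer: $304366 - 12 i \sqrt{65} \approx 3.0437 \cdot 10^{5} - 96.747 i$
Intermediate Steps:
$F = -6$ ($F = -6 + 0 \cdot 10 = -6 + 0 = -6$)
$Q{\left(t \right)} = -10$ ($Q{\left(t \right)} = -3 - 7 = -10$)
$W = i \sqrt{65}$ ($W = \sqrt{-55 - 10} = \sqrt{-65} = i \sqrt{65} \approx 8.0623 i$)
$M = \left(-6 + i \sqrt{65}\right)^{2}$ ($M = \left(i \sqrt{65} - 6\right)^{2} = \left(-6 + i \sqrt{65}\right)^{2} \approx -29.0 - 96.747 i$)
$M - -304395 = \left(6 - i \sqrt{65}\right)^{2} - -304395 = \left(6 - i \sqrt{65}\right)^{2} + 304395 = 304395 + \left(6 - i \sqrt{65}\right)^{2}$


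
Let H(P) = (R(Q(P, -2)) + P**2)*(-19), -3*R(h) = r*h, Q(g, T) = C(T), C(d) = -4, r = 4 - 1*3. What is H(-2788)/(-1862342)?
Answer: 11659418/147027 ≈ 79.301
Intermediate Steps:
r = 1 (r = 4 - 3 = 1)
Q(g, T) = -4
R(h) = -h/3
H(P) = -76/3 - 19*P**2 (H(P) = (-1/3*(-4) + P**2)*(-19) = (4/3 + P**2)*(-19) = -76/3 - 19*P**2)
H(-2788)/(-1862342) = (-76/3 - 19*(-2788)**2)/(-1862342) = (-76/3 - 19*7772944)*(-1/1862342) = (-76/3 - 147685936)*(-1/1862342) = -443057884/3*(-1/1862342) = 11659418/147027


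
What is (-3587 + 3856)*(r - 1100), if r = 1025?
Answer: -20175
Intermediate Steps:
(-3587 + 3856)*(r - 1100) = (-3587 + 3856)*(1025 - 1100) = 269*(-75) = -20175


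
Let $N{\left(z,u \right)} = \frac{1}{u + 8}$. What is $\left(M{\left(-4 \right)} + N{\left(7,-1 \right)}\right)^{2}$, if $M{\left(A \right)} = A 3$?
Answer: $\frac{6889}{49} \approx 140.59$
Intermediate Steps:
$N{\left(z,u \right)} = \frac{1}{8 + u}$
$M{\left(A \right)} = 3 A$
$\left(M{\left(-4 \right)} + N{\left(7,-1 \right)}\right)^{2} = \left(3 \left(-4\right) + \frac{1}{8 - 1}\right)^{2} = \left(-12 + \frac{1}{7}\right)^{2} = \left(- \frac{83}{7}\right)^{2} = \frac{6889}{49}$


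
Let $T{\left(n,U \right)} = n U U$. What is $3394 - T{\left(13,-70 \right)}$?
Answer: $-60306$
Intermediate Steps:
$T{\left(n,U \right)} = n U^{2}$ ($T{\left(n,U \right)} = U n U = n U^{2}$)
$3394 - T{\left(13,-70 \right)} = 3394 - 13 \left(-70\right)^{2} = 3394 - 13 \cdot 4900 = 3394 - 63700 = -60306$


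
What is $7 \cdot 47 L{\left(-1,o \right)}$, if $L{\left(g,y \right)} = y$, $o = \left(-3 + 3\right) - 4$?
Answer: $-1316$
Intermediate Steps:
$o = -4$ ($o = 0 - 4 = -4$)
$7 \cdot 47 L{\left(-1,o \right)} = 7 \cdot 47 \left(-4\right) = 329 \left(-4\right) = -1316$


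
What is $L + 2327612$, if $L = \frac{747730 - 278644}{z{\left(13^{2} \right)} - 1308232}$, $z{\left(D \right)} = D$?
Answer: $\frac{1014887555490}{436021} \approx 2.3276 \cdot 10^{6}$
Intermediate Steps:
$L = - \frac{156362}{436021}$ ($L = \frac{747730 - 278644}{13^{2} - 1308232} = \frac{469086}{169 - 1308232} = \frac{469086}{-1308063} = 469086 \left(- \frac{1}{1308063}\right) = - \frac{156362}{436021} \approx -0.35861$)
$L + 2327612 = - \frac{156362}{436021} + 2327612 = \frac{1014887555490}{436021}$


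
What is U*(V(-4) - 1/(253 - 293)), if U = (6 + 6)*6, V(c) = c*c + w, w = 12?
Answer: 10089/5 ≈ 2017.8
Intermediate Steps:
V(c) = 12 + c**2 (V(c) = c*c + 12 = c**2 + 12 = 12 + c**2)
U = 72 (U = 12*6 = 72)
U*(V(-4) - 1/(253 - 293)) = 72*((12 + (-4)**2) - 1/(253 - 293)) = 72*((12 + 16) - 1/(-40)) = 72*(28 - 1*(-1/40)) = 72*(28 + 1/40) = 72*(1121/40) = 10089/5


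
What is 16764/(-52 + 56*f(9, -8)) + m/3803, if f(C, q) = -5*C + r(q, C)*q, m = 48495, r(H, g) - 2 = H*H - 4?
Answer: 117331064/9617787 ≈ 12.199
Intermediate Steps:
r(H, g) = -2 + H**2 (r(H, g) = 2 + (H*H - 4) = 2 + (H**2 - 4) = 2 + (-4 + H**2) = -2 + H**2)
f(C, q) = -5*C + q*(-2 + q**2) (f(C, q) = -5*C + (-2 + q**2)*q = -5*C + q*(-2 + q**2))
16764/(-52 + 56*f(9, -8)) + m/3803 = 16764/(-52 + 56*(-5*9 - 8*(-2 + (-8)**2))) + 48495/3803 = 16764/(-52 + 56*(-45 - 8*(-2 + 64))) + 48495*(1/3803) = 16764/(-52 + 56*(-45 - 8*62)) + 48495/3803 = 16764/(-52 + 56*(-45 - 496)) + 48495/3803 = 16764/(-52 + 56*(-541)) + 48495/3803 = 16764/(-52 - 30296) + 48495/3803 = 16764/(-30348) + 48495/3803 = 16764*(-1/30348) + 48495/3803 = -1397/2529 + 48495/3803 = 117331064/9617787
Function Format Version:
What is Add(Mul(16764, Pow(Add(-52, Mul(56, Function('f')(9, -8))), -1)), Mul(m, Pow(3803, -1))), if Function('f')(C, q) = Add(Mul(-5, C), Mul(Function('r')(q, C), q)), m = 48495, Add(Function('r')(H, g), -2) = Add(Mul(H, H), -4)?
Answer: Rational(117331064, 9617787) ≈ 12.199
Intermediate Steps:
Function('r')(H, g) = Add(-2, Pow(H, 2)) (Function('r')(H, g) = Add(2, Add(Mul(H, H), -4)) = Add(2, Add(Pow(H, 2), -4)) = Add(2, Add(-4, Pow(H, 2))) = Add(-2, Pow(H, 2)))
Function('f')(C, q) = Add(Mul(-5, C), Mul(q, Add(-2, Pow(q, 2)))) (Function('f')(C, q) = Add(Mul(-5, C), Mul(Add(-2, Pow(q, 2)), q)) = Add(Mul(-5, C), Mul(q, Add(-2, Pow(q, 2)))))
Add(Mul(16764, Pow(Add(-52, Mul(56, Function('f')(9, -8))), -1)), Mul(m, Pow(3803, -1))) = Add(Mul(16764, Pow(Add(-52, Mul(56, Add(Mul(-5, 9), Mul(-8, Add(-2, Pow(-8, 2)))))), -1)), Mul(48495, Pow(3803, -1))) = Add(Mul(16764, Pow(Add(-52, Mul(56, Add(-45, Mul(-8, Add(-2, 64))))), -1)), Mul(48495, Rational(1, 3803))) = Add(Mul(16764, Pow(Add(-52, Mul(56, Add(-45, Mul(-8, 62)))), -1)), Rational(48495, 3803)) = Add(Mul(16764, Pow(Add(-52, Mul(56, Add(-45, -496))), -1)), Rational(48495, 3803)) = Add(Mul(16764, Pow(Add(-52, Mul(56, -541)), -1)), Rational(48495, 3803)) = Add(Mul(16764, Pow(Add(-52, -30296), -1)), Rational(48495, 3803)) = Add(Mul(16764, Pow(-30348, -1)), Rational(48495, 3803)) = Add(Mul(16764, Rational(-1, 30348)), Rational(48495, 3803)) = Add(Rational(-1397, 2529), Rational(48495, 3803)) = Rational(117331064, 9617787)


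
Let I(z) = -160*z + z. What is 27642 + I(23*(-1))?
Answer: 31299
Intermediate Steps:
I(z) = -159*z
27642 + I(23*(-1)) = 27642 - 3657*(-1) = 27642 - 159*(-23) = 27642 + 3657 = 31299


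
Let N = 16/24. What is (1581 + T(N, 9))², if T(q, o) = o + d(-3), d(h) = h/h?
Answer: 2531281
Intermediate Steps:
d(h) = 1
N = ⅔ (N = 16*(1/24) = ⅔ ≈ 0.66667)
T(q, o) = 1 + o (T(q, o) = o + 1 = 1 + o)
(1581 + T(N, 9))² = (1581 + (1 + 9))² = (1581 + 10)² = 1591² = 2531281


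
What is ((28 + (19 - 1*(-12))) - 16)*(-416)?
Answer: -17888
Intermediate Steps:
((28 + (19 - 1*(-12))) - 16)*(-416) = ((28 + (19 + 12)) - 16)*(-416) = ((28 + 31) - 16)*(-416) = (59 - 16)*(-416) = 43*(-416) = -17888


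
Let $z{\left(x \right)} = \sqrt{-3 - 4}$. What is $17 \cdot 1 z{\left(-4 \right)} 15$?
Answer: $255 i \sqrt{7} \approx 674.67 i$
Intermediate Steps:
$z{\left(x \right)} = i \sqrt{7}$ ($z{\left(x \right)} = \sqrt{-7} = i \sqrt{7}$)
$17 \cdot 1 z{\left(-4 \right)} 15 = 17 \cdot 1 i \sqrt{7} \cdot 15 = 17 i \sqrt{7} \cdot 15 = 255 i \sqrt{7}$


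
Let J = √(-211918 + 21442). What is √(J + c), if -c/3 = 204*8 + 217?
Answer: √(-5547 + 6*I*√5291) ≈ 2.9277 + 74.536*I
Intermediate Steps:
J = 6*I*√5291 (J = √(-190476) = 6*I*√5291 ≈ 436.44*I)
c = -5547 (c = -3*(204*8 + 217) = -3*(1632 + 217) = -3*1849 = -5547)
√(J + c) = √(6*I*√5291 - 5547) = √(-5547 + 6*I*√5291)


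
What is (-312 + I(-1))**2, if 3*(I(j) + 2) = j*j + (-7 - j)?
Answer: 896809/9 ≈ 99646.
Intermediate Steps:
I(j) = -13/3 - j/3 + j**2/3 (I(j) = -2 + (j*j + (-7 - j))/3 = -2 + (j**2 + (-7 - j))/3 = -2 + (-7 + j**2 - j)/3 = -2 + (-7/3 - j/3 + j**2/3) = -13/3 - j/3 + j**2/3)
(-312 + I(-1))**2 = (-312 + (-13/3 - 1/3*(-1) + (1/3)*(-1)**2))**2 = (-312 + (-13/3 + 1/3 + (1/3)*1))**2 = (-312 + (-13/3 + 1/3 + 1/3))**2 = (-312 - 11/3)**2 = (-947/3)**2 = 896809/9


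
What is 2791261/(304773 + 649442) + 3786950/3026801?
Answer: 135529843599/32451897935 ≈ 4.1763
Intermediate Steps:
2791261/(304773 + 649442) + 3786950/3026801 = 2791261/954215 + 3786950*(1/3026801) = 2791261*(1/954215) + 42550/34009 = 2791261/954215 + 42550/34009 = 135529843599/32451897935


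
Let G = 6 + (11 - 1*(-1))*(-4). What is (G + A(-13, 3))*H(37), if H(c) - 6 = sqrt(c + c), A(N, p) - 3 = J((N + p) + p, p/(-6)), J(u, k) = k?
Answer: -237 - 79*sqrt(74)/2 ≈ -576.79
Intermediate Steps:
A(N, p) = 3 - p/6 (A(N, p) = 3 + p/(-6) = 3 + p*(-1/6) = 3 - p/6)
H(c) = 6 + sqrt(2)*sqrt(c) (H(c) = 6 + sqrt(c + c) = 6 + sqrt(2*c) = 6 + sqrt(2)*sqrt(c))
G = -42 (G = 6 + (11 + 1)*(-4) = 6 + 12*(-4) = 6 - 48 = -42)
(G + A(-13, 3))*H(37) = (-42 + (3 - 1/6*3))*(6 + sqrt(2)*sqrt(37)) = (-42 + (3 - 1/2))*(6 + sqrt(74)) = (-42 + 5/2)*(6 + sqrt(74)) = -79*(6 + sqrt(74))/2 = -237 - 79*sqrt(74)/2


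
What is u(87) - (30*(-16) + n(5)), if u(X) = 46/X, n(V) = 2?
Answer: 41632/87 ≈ 478.53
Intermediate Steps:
u(87) - (30*(-16) + n(5)) = 46/87 - (30*(-16) + 2) = 46*(1/87) - (-480 + 2) = 46/87 - 1*(-478) = 46/87 + 478 = 41632/87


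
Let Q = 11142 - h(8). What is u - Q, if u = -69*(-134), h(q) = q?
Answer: -1888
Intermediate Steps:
u = 9246
Q = 11134 (Q = 11142 - 1*8 = 11142 - 8 = 11134)
u - Q = 9246 - 1*11134 = 9246 - 11134 = -1888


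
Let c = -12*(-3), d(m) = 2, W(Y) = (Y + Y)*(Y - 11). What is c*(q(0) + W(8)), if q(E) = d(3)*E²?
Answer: -1728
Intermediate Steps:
W(Y) = 2*Y*(-11 + Y) (W(Y) = (2*Y)*(-11 + Y) = 2*Y*(-11 + Y))
q(E) = 2*E²
c = 36
c*(q(0) + W(8)) = 36*(2*0² + 2*8*(-11 + 8)) = 36*(2*0 + 2*8*(-3)) = 36*(0 - 48) = 36*(-48) = -1728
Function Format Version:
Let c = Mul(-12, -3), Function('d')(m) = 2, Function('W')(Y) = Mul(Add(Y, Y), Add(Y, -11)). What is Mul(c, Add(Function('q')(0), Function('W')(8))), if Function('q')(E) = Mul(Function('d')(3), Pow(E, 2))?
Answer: -1728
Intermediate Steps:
Function('W')(Y) = Mul(2, Y, Add(-11, Y)) (Function('W')(Y) = Mul(Mul(2, Y), Add(-11, Y)) = Mul(2, Y, Add(-11, Y)))
Function('q')(E) = Mul(2, Pow(E, 2))
c = 36
Mul(c, Add(Function('q')(0), Function('W')(8))) = Mul(36, Add(Mul(2, Pow(0, 2)), Mul(2, 8, Add(-11, 8)))) = Mul(36, Add(Mul(2, 0), Mul(2, 8, -3))) = Mul(36, Add(0, -48)) = Mul(36, -48) = -1728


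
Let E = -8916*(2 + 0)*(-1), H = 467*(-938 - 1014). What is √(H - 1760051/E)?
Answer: I*√72474267436062/8916 ≈ 954.82*I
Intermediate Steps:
H = -911584 (H = 467*(-1952) = -911584)
E = 17832 (E = -17832*(-1) = -8916*(-2) = 17832)
√(H - 1760051/E) = √(-911584 - 1760051/17832) = √(-16257125939/17832) = I*√72474267436062/8916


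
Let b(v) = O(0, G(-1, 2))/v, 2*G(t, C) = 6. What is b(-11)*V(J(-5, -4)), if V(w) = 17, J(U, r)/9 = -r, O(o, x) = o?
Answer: 0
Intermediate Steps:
G(t, C) = 3 (G(t, C) = (½)*6 = 3)
J(U, r) = -9*r (J(U, r) = 9*(-r) = -9*r)
b(v) = 0 (b(v) = 0/v = 0)
b(-11)*V(J(-5, -4)) = 0*17 = 0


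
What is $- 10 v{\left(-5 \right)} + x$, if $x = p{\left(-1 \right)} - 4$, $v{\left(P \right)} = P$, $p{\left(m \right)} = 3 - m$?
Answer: $50$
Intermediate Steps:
$x = 0$ ($x = \left(3 - -1\right) - 4 = \left(3 + 1\right) - 4 = 4 - 4 = 0$)
$- 10 v{\left(-5 \right)} + x = \left(-10\right) \left(-5\right) + 0 = 50 + 0 = 50$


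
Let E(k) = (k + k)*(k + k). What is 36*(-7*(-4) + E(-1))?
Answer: 1152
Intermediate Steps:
E(k) = 4*k² (E(k) = (2*k)*(2*k) = 4*k²)
36*(-7*(-4) + E(-1)) = 36*(-7*(-4) + 4*(-1)²) = 36*(28 + 4*1) = 36*(28 + 4) = 36*32 = 1152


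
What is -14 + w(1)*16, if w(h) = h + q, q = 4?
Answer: 66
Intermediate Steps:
w(h) = 4 + h (w(h) = h + 4 = 4 + h)
-14 + w(1)*16 = -14 + (4 + 1)*16 = -14 + 5*16 = -14 + 80 = 66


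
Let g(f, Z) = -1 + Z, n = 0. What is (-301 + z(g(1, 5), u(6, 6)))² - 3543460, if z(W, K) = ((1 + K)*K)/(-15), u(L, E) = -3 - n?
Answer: -86315451/25 ≈ -3.4526e+6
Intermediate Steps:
u(L, E) = -3 (u(L, E) = -3 - 1*0 = -3 + 0 = -3)
z(W, K) = -K*(1 + K)/15 (z(W, K) = (K*(1 + K))*(-1/15) = -K*(1 + K)/15)
(-301 + z(g(1, 5), u(6, 6)))² - 3543460 = (-301 - 1/15*(-3)*(1 - 3))² - 3543460 = (-301 - 1/15*(-3)*(-2))² - 3543460 = (-301 - ⅖)² - 3543460 = (-1507/5)² - 3543460 = 2271049/25 - 3543460 = -86315451/25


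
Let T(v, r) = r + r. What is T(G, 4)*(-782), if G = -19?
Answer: -6256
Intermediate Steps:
T(v, r) = 2*r
T(G, 4)*(-782) = (2*4)*(-782) = 8*(-782) = -6256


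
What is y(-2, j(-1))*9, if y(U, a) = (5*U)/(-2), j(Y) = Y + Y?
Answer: 45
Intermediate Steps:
j(Y) = 2*Y
y(U, a) = -5*U/2 (y(U, a) = (5*U)*(-½) = -5*U/2)
y(-2, j(-1))*9 = -5/2*(-2)*9 = 5*9 = 45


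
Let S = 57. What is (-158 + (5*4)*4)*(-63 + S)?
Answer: 468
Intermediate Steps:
(-158 + (5*4)*4)*(-63 + S) = (-158 + (5*4)*4)*(-63 + 57) = (-158 + 20*4)*(-6) = (-158 + 80)*(-6) = -78*(-6) = 468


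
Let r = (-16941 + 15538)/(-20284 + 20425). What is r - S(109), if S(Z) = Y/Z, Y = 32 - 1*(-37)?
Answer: -162656/15369 ≈ -10.583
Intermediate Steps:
Y = 69 (Y = 32 + 37 = 69)
r = -1403/141 ≈ -9.9503
S(Z) = 69/Z
r - S(109) = -1403/141 - 69/109 = -162656/15369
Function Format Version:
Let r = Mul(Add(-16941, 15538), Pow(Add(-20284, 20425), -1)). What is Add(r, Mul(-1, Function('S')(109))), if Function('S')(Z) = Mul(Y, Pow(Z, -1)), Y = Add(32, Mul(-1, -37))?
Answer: Rational(-162656, 15369) ≈ -10.583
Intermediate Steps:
Y = 69 (Y = Add(32, 37) = 69)
r = Rational(-1403, 141) (r = Mul(-1403, Pow(141, -1)) = Mul(-1403, Rational(1, 141)) = Rational(-1403, 141) ≈ -9.9503)
Function('S')(Z) = Mul(69, Pow(Z, -1))
Add(r, Mul(-1, Function('S')(109))) = Add(Rational(-1403, 141), Mul(-1, Mul(69, Pow(109, -1)))) = Add(Rational(-1403, 141), Mul(-1, Mul(69, Rational(1, 109)))) = Add(Rational(-1403, 141), Mul(-1, Rational(69, 109))) = Add(Rational(-1403, 141), Rational(-69, 109)) = Rational(-162656, 15369)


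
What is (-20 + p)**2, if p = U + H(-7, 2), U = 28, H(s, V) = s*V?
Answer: 36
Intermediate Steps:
H(s, V) = V*s
p = 14 (p = 28 + 2*(-7) = 28 - 14 = 14)
(-20 + p)**2 = (-20 + 14)**2 = (-6)**2 = 36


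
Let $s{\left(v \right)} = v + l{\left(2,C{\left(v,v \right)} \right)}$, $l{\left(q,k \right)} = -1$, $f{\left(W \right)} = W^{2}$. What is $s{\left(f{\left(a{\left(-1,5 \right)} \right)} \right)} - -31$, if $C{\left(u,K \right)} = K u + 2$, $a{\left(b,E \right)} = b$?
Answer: $31$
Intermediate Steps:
$C{\left(u,K \right)} = 2 + K u$
$s{\left(v \right)} = -1 + v$ ($s{\left(v \right)} = v - 1 = -1 + v$)
$s{\left(f{\left(a{\left(-1,5 \right)} \right)} \right)} - -31 = \left(-1 + \left(-1\right)^{2}\right) - -31 = \left(-1 + 1\right) + \left(-80 + 111\right) = 0 + 31 = 31$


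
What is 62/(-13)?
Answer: -62/13 ≈ -4.7692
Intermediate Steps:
62/(-13) = 62*(-1/13) = -62/13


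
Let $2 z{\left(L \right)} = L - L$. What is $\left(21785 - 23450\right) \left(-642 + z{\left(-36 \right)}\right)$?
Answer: $1068930$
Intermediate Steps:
$z{\left(L \right)} = 0$ ($z{\left(L \right)} = \frac{L - L}{2} = \frac{1}{2} \cdot 0 = 0$)
$\left(21785 - 23450\right) \left(-642 + z{\left(-36 \right)}\right) = \left(21785 - 23450\right) \left(-642 + 0\right) = \left(-1665\right) \left(-642\right) = 1068930$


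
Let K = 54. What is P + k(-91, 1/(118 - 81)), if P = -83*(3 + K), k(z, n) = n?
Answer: -175046/37 ≈ -4731.0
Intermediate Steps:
P = -4731 (P = -83*(3 + 54) = -83*57 = -4731)
P + k(-91, 1/(118 - 81)) = -4731 + 1/(118 - 81) = -4731 + 1/37 = -175046/37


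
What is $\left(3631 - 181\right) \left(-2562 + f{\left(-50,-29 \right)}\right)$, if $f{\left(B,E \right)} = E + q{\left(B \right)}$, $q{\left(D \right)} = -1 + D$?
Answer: $-9114900$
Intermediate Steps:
$f{\left(B,E \right)} = -1 + B + E$ ($f{\left(B,E \right)} = E + \left(-1 + B\right) = -1 + B + E$)
$\left(3631 - 181\right) \left(-2562 + f{\left(-50,-29 \right)}\right) = \left(3631 - 181\right) \left(-2562 - 80\right) = 3450 \left(-2562 - 80\right) = 3450 \left(-2642\right) = -9114900$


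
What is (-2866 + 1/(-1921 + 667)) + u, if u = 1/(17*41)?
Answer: -2504992351/874038 ≈ -2866.0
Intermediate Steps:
u = 1/697 ≈ 0.0014347
(-2866 + 1/(-1921 + 667)) + u = (-2866 + 1/(-1921 + 667)) + 1/697 = (-2866 + 1/(-1254)) + 1/697 = (-2866 - 1/1254) + 1/697 = -3593965/1254 + 1/697 = -2504992351/874038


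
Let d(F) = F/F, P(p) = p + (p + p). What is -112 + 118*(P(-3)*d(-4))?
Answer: -1174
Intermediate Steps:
P(p) = 3*p (P(p) = p + 2*p = 3*p)
d(F) = 1
-112 + 118*(P(-3)*d(-4)) = -112 + 118*((3*(-3))*1) = -112 + 118*(-9*1) = -112 + 118*(-9) = -112 - 1062 = -1174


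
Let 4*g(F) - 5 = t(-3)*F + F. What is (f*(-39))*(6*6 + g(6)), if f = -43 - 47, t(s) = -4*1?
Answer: 229905/2 ≈ 1.1495e+5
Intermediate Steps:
t(s) = -4
g(F) = 5/4 - 3*F/4 (g(F) = 5/4 + (-4*F + F)/4 = 5/4 + (-3*F)/4 = 5/4 - 3*F/4)
f = -90
(f*(-39))*(6*6 + g(6)) = (-90*(-39))*(6*6 + (5/4 - ¾*6)) = 3510*(36 + (5/4 - 9/2)) = 3510*(36 - 13/4) = 3510*(131/4) = 229905/2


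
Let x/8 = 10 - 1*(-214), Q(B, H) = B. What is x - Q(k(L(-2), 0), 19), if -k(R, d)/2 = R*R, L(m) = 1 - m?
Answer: 1810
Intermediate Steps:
k(R, d) = -2*R² (k(R, d) = -2*R*R = -2*R²)
x = 1792 (x = 8*(10 - 1*(-214)) = 8*(10 + 214) = 8*224 = 1792)
x - Q(k(L(-2), 0), 19) = 1792 - (-2)*(1 - 1*(-2))² = 1792 - (-2)*(1 + 2)² = 1792 - (-2)*3² = 1792 - (-2)*9 = 1792 - 1*(-18) = 1792 + 18 = 1810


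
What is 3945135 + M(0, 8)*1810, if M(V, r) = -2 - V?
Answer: 3941515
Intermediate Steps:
3945135 + M(0, 8)*1810 = 3945135 + (-2 - 1*0)*1810 = 3945135 + (-2 + 0)*1810 = 3945135 - 2*1810 = 3945135 - 3620 = 3941515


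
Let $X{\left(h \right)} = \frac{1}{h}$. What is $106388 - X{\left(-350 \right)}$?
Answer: $\frac{37235801}{350} \approx 1.0639 \cdot 10^{5}$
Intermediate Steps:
$106388 - X{\left(-350 \right)} = 106388 - \frac{1}{-350} = 106388 - - \frac{1}{350} = 106388 + \frac{1}{350} = \frac{37235801}{350}$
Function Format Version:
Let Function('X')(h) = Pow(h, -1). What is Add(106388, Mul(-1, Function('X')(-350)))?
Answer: Rational(37235801, 350) ≈ 1.0639e+5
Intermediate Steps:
Add(106388, Mul(-1, Function('X')(-350))) = Add(106388, Mul(-1, Pow(-350, -1))) = Add(106388, Mul(-1, Rational(-1, 350))) = Add(106388, Rational(1, 350)) = Rational(37235801, 350)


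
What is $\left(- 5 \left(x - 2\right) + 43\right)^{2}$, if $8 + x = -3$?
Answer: $11664$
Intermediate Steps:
$x = -11$ ($x = -8 - 3 = -11$)
$\left(- 5 \left(x - 2\right) + 43\right)^{2} = \left(- 5 \left(-11 - 2\right) + 43\right)^{2} = \left(\left(-5\right) \left(-13\right) + 43\right)^{2} = \left(65 + 43\right)^{2} = 108^{2} = 11664$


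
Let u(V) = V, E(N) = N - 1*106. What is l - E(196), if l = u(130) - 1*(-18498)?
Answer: 18538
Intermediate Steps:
E(N) = -106 + N (E(N) = N - 106 = -106 + N)
l = 18628 (l = 130 - 1*(-18498) = 130 + 18498 = 18628)
l - E(196) = 18628 - (-106 + 196) = 18628 - 1*90 = 18628 - 90 = 18538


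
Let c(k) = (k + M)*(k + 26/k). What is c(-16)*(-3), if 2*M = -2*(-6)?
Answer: -2115/4 ≈ -528.75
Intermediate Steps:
M = 6 (M = (-2*(-6))/2 = (1/2)*12 = 6)
c(k) = (6 + k)*(k + 26/k) (c(k) = (k + 6)*(k + 26/k) = (6 + k)*(k + 26/k))
c(-16)*(-3) = (26 + (-16)**2 + 6*(-16) + 156/(-16))*(-3) = (26 + 256 - 96 + 156*(-1/16))*(-3) = (26 + 256 - 96 - 39/4)*(-3) = (705/4)*(-3) = -2115/4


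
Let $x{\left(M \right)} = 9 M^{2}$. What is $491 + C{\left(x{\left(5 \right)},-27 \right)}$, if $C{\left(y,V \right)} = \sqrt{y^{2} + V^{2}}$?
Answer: $491 + 9 \sqrt{634} \approx 717.61$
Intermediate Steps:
$C{\left(y,V \right)} = \sqrt{V^{2} + y^{2}}$
$491 + C{\left(x{\left(5 \right)},-27 \right)} = 491 + \sqrt{\left(-27\right)^{2} + \left(9 \cdot 5^{2}\right)^{2}} = 491 + \sqrt{729 + \left(9 \cdot 25\right)^{2}} = 491 + \sqrt{729 + 225^{2}} = 491 + \sqrt{729 + 50625} = 491 + \sqrt{51354} = 491 + 9 \sqrt{634}$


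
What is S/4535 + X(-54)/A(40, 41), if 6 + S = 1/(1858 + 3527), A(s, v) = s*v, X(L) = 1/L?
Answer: -192380401/144181436400 ≈ -0.0013343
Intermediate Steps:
S = -32309/5385 (S = -6 + 1/(1858 + 3527) = -6 + 1/5385 = -32309/5385 ≈ -5.9998)
S/4535 + X(-54)/A(40, 41) = -32309/5385/4535 + 1/((-54)*((40*41))) = -32309/5385*1/4535 - 1/54/1640 = -32309/24420975 - 1/54*1/1640 = -32309/24420975 - 1/88560 = -192380401/144181436400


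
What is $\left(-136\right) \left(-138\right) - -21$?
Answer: $18789$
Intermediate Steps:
$\left(-136\right) \left(-138\right) - -21 = 18768 + 21 = 18789$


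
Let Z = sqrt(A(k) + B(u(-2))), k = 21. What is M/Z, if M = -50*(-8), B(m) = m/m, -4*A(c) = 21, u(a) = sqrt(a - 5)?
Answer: -800*I*sqrt(17)/17 ≈ -194.03*I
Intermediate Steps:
u(a) = sqrt(-5 + a)
A(c) = -21/4 (A(c) = -1/4*21 = -21/4)
B(m) = 1
Z = I*sqrt(17)/2 (Z = sqrt(-21/4 + 1) = sqrt(-17/4) = I*sqrt(17)/2 ≈ 2.0616*I)
M = 400
M/Z = 400/((I*sqrt(17)/2)) = 400*(-2*I*sqrt(17)/17) = -800*I*sqrt(17)/17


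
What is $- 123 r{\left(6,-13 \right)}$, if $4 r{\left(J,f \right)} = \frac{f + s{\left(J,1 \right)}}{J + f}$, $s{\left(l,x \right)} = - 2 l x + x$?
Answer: $- \frac{738}{7} \approx -105.43$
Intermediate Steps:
$s{\left(l,x \right)} = x - 2 l x$ ($s{\left(l,x \right)} = - 2 l x + x = x - 2 l x$)
$r{\left(J,f \right)} = \frac{1 + f - 2 J}{4 \left(J + f\right)}$ ($r{\left(J,f \right)} = \frac{\left(f + 1 \left(1 - 2 J\right)\right) \frac{1}{J + f}}{4} = \frac{\left(f - \left(-1 + 2 J\right)\right) \frac{1}{J + f}}{4} = \frac{\left(1 + f - 2 J\right) \frac{1}{J + f}}{4} = \frac{\frac{1}{J + f} \left(1 + f - 2 J\right)}{4} = \frac{1 + f - 2 J}{4 \left(J + f\right)}$)
$- 123 r{\left(6,-13 \right)} = - 123 \frac{1 - 13 - 12}{4 \left(6 - 13\right)} = - 123 \frac{1 - 13 - 12}{4 \left(-7\right)} = - 123 \cdot \frac{1}{4} \left(- \frac{1}{7}\right) \left(-24\right) = \left(-123\right) \frac{6}{7} = - \frac{738}{7}$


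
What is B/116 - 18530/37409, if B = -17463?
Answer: -655422847/4339444 ≈ -151.04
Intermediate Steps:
B/116 - 18530/37409 = -17463/116 - 18530/37409 = -655422847/4339444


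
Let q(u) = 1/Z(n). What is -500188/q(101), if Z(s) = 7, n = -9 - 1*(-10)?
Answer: -3501316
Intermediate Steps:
n = 1 (n = -9 + 10 = 1)
q(u) = ⅐ (q(u) = 1/7 = ⅐)
-500188/q(101) = -500188/⅐ = -500188*7 = -3501316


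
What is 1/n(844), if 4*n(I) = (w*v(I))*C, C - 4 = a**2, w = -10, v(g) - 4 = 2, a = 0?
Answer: -1/60 ≈ -0.016667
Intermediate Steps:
v(g) = 6 (v(g) = 4 + 2 = 6)
C = 4 (C = 4 + 0**2 = 4 + 0 = 4)
n(I) = -60 (n(I) = (-10*6*4)/4 = (-60*4)/4 = (1/4)*(-240) = -60)
1/n(844) = 1/(-60) = -1/60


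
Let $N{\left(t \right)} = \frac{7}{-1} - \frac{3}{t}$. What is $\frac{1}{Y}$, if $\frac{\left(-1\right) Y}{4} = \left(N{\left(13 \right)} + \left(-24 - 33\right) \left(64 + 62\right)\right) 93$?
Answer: $\frac{13}{34767120} \approx 3.7392 \cdot 10^{-7}$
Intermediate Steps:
$N{\left(t \right)} = -7 - \frac{3}{t}$ ($N{\left(t \right)} = 7 \left(-1\right) - \frac{3}{t} = -7 - \frac{3}{t}$)
$Y = \frac{34767120}{13}$ ($Y = - 4 \left(\left(-7 - \frac{3}{13}\right) + \left(-24 - 33\right) \left(64 + 62\right)\right) 93 = - 4 \left(\left(-7 - \frac{3}{13}\right) - 7182\right) 93 = - 4 \left(- \frac{94}{13} - 7182\right) 93 = - 4 \left(\left(- \frac{93460}{13}\right) 93\right) = \left(-4\right) \left(- \frac{8691780}{13}\right) = \frac{34767120}{13} \approx 2.6744 \cdot 10^{6}$)
$\frac{1}{Y} = \frac{1}{\frac{34767120}{13}} = \frac{13}{34767120}$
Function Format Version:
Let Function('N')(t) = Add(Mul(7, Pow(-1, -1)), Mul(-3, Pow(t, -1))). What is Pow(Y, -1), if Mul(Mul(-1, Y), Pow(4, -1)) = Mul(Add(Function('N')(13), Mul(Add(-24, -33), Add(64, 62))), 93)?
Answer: Rational(13, 34767120) ≈ 3.7392e-7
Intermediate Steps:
Function('N')(t) = Add(-7, Mul(-3, Pow(t, -1))) (Function('N')(t) = Add(Mul(7, -1), Mul(-3, Pow(t, -1))) = Add(-7, Mul(-3, Pow(t, -1))))
Y = Rational(34767120, 13) (Y = Mul(-4, Mul(Add(Add(-7, Mul(-3, Pow(13, -1))), Mul(Add(-24, -33), Add(64, 62))), 93)) = Mul(-4, Mul(Add(Add(-7, Mul(-3, Rational(1, 13))), Mul(-57, 126)), 93)) = Mul(-4, Mul(Add(Add(-7, Rational(-3, 13)), -7182), 93)) = Mul(-4, Mul(Add(Rational(-94, 13), -7182), 93)) = Mul(-4, Mul(Rational(-93460, 13), 93)) = Mul(-4, Rational(-8691780, 13)) = Rational(34767120, 13) ≈ 2.6744e+6)
Pow(Y, -1) = Pow(Rational(34767120, 13), -1) = Rational(13, 34767120)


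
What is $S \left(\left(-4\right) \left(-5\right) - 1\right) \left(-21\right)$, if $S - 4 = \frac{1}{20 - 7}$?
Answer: $- \frac{21147}{13} \approx -1626.7$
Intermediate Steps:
$S = \frac{53}{13}$ ($S = 4 + \frac{1}{20 - 7} = 4 + \frac{1}{13} = \frac{53}{13} \approx 4.0769$)
$S \left(\left(-4\right) \left(-5\right) - 1\right) \left(-21\right) = \frac{53 \left(\left(-4\right) \left(-5\right) - 1\right)}{13} \left(-21\right) = \frac{53 \left(20 - 1\right)}{13} \left(-21\right) = \frac{53}{13} \cdot 19 \left(-21\right) = \frac{1007}{13} \left(-21\right) = - \frac{21147}{13}$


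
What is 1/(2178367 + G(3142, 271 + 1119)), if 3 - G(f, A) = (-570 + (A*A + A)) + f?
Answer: 1/242308 ≈ 4.1270e-6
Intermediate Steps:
G(f, A) = 573 - A - f - A² (G(f, A) = 3 - ((-570 + (A*A + A)) + f) = 3 - ((-570 + (A² + A)) + f) = 3 - ((-570 + (A + A²)) + f) = 3 - ((-570 + A + A²) + f) = 3 - (-570 + A + f + A²) = 3 + (570 - A - f - A²) = 573 - A - f - A²)
1/(2178367 + G(3142, 271 + 1119)) = 1/(2178367 + (573 - (271 + 1119) - 1*3142 - (271 + 1119)²)) = 1/(2178367 + (573 - 1*1390 - 3142 - 1*1390²)) = 1/(2178367 + (573 - 1390 - 3142 - 1*1932100)) = 1/(2178367 + (573 - 1390 - 3142 - 1932100)) = 1/(2178367 - 1936059) = 1/242308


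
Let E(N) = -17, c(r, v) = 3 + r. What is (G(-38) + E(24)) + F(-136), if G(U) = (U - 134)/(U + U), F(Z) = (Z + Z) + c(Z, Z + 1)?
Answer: -7975/19 ≈ -419.74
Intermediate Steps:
F(Z) = 3 + 3*Z (F(Z) = (Z + Z) + (3 + Z) = 2*Z + (3 + Z) = 3 + 3*Z)
G(U) = (-134 + U)/(2*U) (G(U) = (-134 + U)/((2*U)) = (-134 + U)*(1/(2*U)) = (-134 + U)/(2*U))
(G(-38) + E(24)) + F(-136) = ((½)*(-134 - 38)/(-38) - 17) + (3 + 3*(-136)) = ((½)*(-1/38)*(-172) - 17) + (3 - 408) = (43/19 - 17) - 405 = -280/19 - 405 = -7975/19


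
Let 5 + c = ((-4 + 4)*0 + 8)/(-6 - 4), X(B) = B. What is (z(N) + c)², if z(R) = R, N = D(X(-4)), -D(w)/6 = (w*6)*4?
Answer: 8128201/25 ≈ 3.2513e+5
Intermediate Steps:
D(w) = -144*w (D(w) = -6*w*6*4 = -6*6*w*4 = -144*w)
N = 576 (N = -144*(-4) = 576)
c = -29/5 (c = -5 + ((-4 + 4)*0 + 8)/(-6 - 4) = -5 + (0*0 + 8)/(-10) = -5 + (0 + 8)*(-⅒) = -5 + 8*(-⅒) = -5 - ⅘ = -29/5 ≈ -5.8000)
(z(N) + c)² = (576 - 29/5)² = (2851/5)² = 8128201/25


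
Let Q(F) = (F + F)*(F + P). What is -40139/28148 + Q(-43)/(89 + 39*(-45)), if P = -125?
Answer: -33825277/3349612 ≈ -10.098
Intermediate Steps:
Q(F) = 2*F*(-125 + F) (Q(F) = (F + F)*(F - 125) = (2*F)*(-125 + F) = 2*F*(-125 + F))
-40139/28148 + Q(-43)/(89 + 39*(-45)) = -40139/28148 + (2*(-43)*(-125 - 43))/(89 + 39*(-45)) = -40139*1/28148 + (2*(-43)*(-168))/(89 - 1755) = -40139/28148 + 14448/(-1666) = -40139/28148 + 14448*(-1/1666) = -40139/28148 - 1032/119 = -33825277/3349612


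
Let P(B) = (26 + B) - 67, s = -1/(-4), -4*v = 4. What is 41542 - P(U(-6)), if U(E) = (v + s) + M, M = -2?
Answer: 166343/4 ≈ 41586.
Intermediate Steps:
v = -1 (v = -¼*4 = -1)
s = ¼ (s = -1*(-¼) = ¼ ≈ 0.25000)
U(E) = -11/4 (U(E) = (-1 + ¼) - 2 = -¾ - 2 = -11/4)
P(B) = -41 + B
41542 - P(U(-6)) = 41542 - (-41 - 11/4) = 41542 - 1*(-175/4) = 41542 + 175/4 = 166343/4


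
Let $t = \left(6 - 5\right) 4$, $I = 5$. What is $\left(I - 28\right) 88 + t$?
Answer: $-2020$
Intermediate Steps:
$t = 4$ ($t = 1 \cdot 4 = 4$)
$\left(I - 28\right) 88 + t = \left(5 - 28\right) 88 + 4 = \left(-23\right) 88 + 4 = -2024 + 4 = -2020$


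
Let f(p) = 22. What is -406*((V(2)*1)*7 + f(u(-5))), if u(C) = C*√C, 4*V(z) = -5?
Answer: -10759/2 ≈ -5379.5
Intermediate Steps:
V(z) = -5/4 (V(z) = (¼)*(-5) = -5/4)
u(C) = C^(3/2)
-406*((V(2)*1)*7 + f(u(-5))) = -406*(-5/4*1*7 + 22) = -406*(-5/4*7 + 22) = -406*(-35/4 + 22) = -406*53/4 = -10759/2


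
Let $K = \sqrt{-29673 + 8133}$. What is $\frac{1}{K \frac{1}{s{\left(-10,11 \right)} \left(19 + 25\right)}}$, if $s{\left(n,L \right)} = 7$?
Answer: $- \frac{154 i \sqrt{5385}}{5385} \approx - 2.0986 i$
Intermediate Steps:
$K = 2 i \sqrt{5385}$ ($K = \sqrt{-21540} = 2 i \sqrt{5385} \approx 146.77 i$)
$\frac{1}{K \frac{1}{s{\left(-10,11 \right)} \left(19 + 25\right)}} = \frac{1}{2 i \sqrt{5385} \frac{1}{7 \left(19 + 25\right)}} = \frac{1}{2 i \sqrt{5385} \frac{1}{7 \cdot 44}} = \frac{1}{2 i \sqrt{5385} \cdot \frac{1}{308}} = \frac{1}{\frac{1}{154} i \sqrt{5385}} = - \frac{154 i \sqrt{5385}}{5385}$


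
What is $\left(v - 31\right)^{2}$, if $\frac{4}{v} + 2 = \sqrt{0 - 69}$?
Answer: $\frac{5156337}{5329} + \frac{18168 i \sqrt{69}}{5329} \approx 967.6 + 28.32 i$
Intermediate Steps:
$v = \frac{4}{-2 + i \sqrt{69}}$ ($v = \frac{4}{-2 + \sqrt{0 - 69}} = \frac{4}{-2 + \sqrt{-69}} = \frac{4}{-2 + i \sqrt{69}} \approx -0.10959 - 0.45516 i$)
$\left(v - 31\right)^{2} = \left(\left(- \frac{8}{73} - \frac{4 i \sqrt{69}}{73}\right) - 31\right)^{2} = \left(- \frac{2271}{73} - \frac{4 i \sqrt{69}}{73}\right)^{2}$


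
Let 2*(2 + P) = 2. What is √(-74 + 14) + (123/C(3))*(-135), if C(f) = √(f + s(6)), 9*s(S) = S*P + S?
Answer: -5535*√3 + 2*I*√15 ≈ -9586.9 + 7.746*I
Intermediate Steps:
P = -1 (P = -2 + (½)*2 = -2 + 1 = -1)
s(S) = 0 (s(S) = (S*(-1) + S)/9 = (-S + S)/9 = (⅑)*0 = 0)
C(f) = √f (C(f) = √(f + 0) = √f)
√(-74 + 14) + (123/C(3))*(-135) = √(-74 + 14) + (123/(√3))*(-135) = √(-60) + (123*(√3/3))*(-135) = 2*I*√15 + (41*√3)*(-135) = 2*I*√15 - 5535*√3 = -5535*√3 + 2*I*√15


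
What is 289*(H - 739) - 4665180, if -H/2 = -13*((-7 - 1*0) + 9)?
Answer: -4863723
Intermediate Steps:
H = 52 (H = -(-26)*((-7 - 1*0) + 9) = -(-26)*((-7 + 0) + 9) = -(-26)*(-7 + 9) = -(-26)*2 = -2*(-26) = 52)
289*(H - 739) - 4665180 = 289*(52 - 739) - 4665180 = 289*(-687) - 4665180 = -198543 - 4665180 = -4863723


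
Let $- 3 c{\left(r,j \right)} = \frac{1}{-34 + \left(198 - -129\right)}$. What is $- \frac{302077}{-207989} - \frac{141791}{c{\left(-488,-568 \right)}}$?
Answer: $\frac{25922561436898}{207989} \approx 1.2463 \cdot 10^{8}$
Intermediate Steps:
$c{\left(r,j \right)} = - \frac{1}{879}$ ($c{\left(r,j \right)} = - \frac{1}{3 \left(-34 + \left(198 - -129\right)\right)} = - \frac{1}{3 \left(-34 + \left(198 + 129\right)\right)} = - \frac{1}{3 \left(-34 + 327\right)} = - \frac{1}{3 \cdot 293} = \left(- \frac{1}{3}\right) \frac{1}{293} = - \frac{1}{879}$)
$- \frac{302077}{-207989} - \frac{141791}{c{\left(-488,-568 \right)}} = - \frac{302077}{-207989} - \frac{141791}{- \frac{1}{879}} = \left(-302077\right) \left(- \frac{1}{207989}\right) - -124634289 = \frac{302077}{207989} + 124634289 = \frac{25922561436898}{207989}$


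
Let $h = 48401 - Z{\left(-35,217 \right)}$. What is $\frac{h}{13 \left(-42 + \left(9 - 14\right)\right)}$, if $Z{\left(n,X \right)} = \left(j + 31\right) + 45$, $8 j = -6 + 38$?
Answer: $- \frac{3717}{47} \approx -79.085$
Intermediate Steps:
$j = 4$ ($j = \frac{-6 + 38}{8} = \frac{1}{8} \cdot 32 = 4$)
$Z{\left(n,X \right)} = 80$ ($Z{\left(n,X \right)} = \left(4 + 31\right) + 45 = 35 + 45 = 80$)
$h = 48321$ ($h = 48401 - 80 = 48321$)
$\frac{h}{13 \left(-42 + \left(9 - 14\right)\right)} = \frac{48321}{13 \left(-42 + \left(9 - 14\right)\right)} = \frac{48321}{13 \left(-42 - 5\right)} = \frac{48321}{13 \left(-47\right)} = \frac{48321}{-611} = 48321 \left(- \frac{1}{611}\right) = - \frac{3717}{47}$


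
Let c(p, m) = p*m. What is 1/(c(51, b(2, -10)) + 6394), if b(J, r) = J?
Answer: 1/6496 ≈ 0.00015394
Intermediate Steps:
c(p, m) = m*p
1/(c(51, b(2, -10)) + 6394) = 1/(2*51 + 6394) = 1/(102 + 6394) = 1/6496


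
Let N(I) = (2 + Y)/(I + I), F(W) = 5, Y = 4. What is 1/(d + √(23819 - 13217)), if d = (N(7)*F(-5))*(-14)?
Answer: 5/1617 + √1178/3234 ≈ 0.013705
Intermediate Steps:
N(I) = 3/I (N(I) = (2 + 4)/(I + I) = 6/((2*I)) = 6*(1/(2*I)) = 3/I)
d = -30 (d = ((3/7)*5)*(-14) = (15/7)*(-14) = -30)
1/(d + √(23819 - 13217)) = 1/(-30 + √(23819 - 13217)) = 1/(-30 + √10602) = 1/(-30 + 3*√1178)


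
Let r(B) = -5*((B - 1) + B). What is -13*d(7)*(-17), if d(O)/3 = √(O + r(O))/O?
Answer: 663*I*√58/7 ≈ 721.32*I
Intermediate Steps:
r(B) = 5 - 10*B (r(B) = -5*((-1 + B) + B) = -5*(-1 + 2*B) = 5 - 10*B)
d(O) = 3*√(5 - 9*O)/O (d(O) = 3*(√(O + (5 - 10*O))/O) = 3*(√(5 - 9*O)/O) = 3*√(5 - 9*O)/O)
-13*d(7)*(-17) = -39*√(5 - 9*7)/7*(-17) = -39*√(5 - 63)/7*(-17) = -39*√(-58)/7*(-17) = -39*I*√58/7*(-17) = 663*I*√58/7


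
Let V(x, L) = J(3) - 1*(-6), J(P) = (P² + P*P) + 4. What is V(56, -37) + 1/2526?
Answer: 70729/2526 ≈ 28.000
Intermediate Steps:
J(P) = 4 + 2*P² (J(P) = (P² + P²) + 4 = 2*P² + 4 = 4 + 2*P²)
V(x, L) = 28 (V(x, L) = (4 + 2*3²) - 1*(-6) = (4 + 2*9) + 6 = (4 + 18) + 6 = 22 + 6 = 28)
V(56, -37) + 1/2526 = 28 + 1/2526 = 70729/2526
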